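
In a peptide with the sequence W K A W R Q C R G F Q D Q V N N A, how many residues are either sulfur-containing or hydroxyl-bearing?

Sulfur-containing: C, M. Hydroxyl-bearing: S, T, Y.
Sulfur-containing residues here: C7 (1).
Hydroxyl-bearing residues here: none (0).
The two groups share no amino acid, so total = 1 + 0 = 1.

1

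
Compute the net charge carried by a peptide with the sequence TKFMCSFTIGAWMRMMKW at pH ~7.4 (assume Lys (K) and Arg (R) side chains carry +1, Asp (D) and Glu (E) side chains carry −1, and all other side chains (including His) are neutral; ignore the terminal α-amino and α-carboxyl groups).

+3

Positive (K, R): K2, R14, K17 → +3.
Negative (D, E): none → −0.
Net charge = (+3) + (−0) = +3.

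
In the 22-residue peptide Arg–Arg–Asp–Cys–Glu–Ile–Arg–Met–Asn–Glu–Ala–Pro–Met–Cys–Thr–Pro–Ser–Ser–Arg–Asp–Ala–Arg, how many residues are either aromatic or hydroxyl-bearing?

Aromatic: F, W, Y. Hydroxyl-bearing: S, T, Y.
Aromatic residues here: none (0).
Hydroxyl-bearing residues here: Thr15, Ser17, Ser18 (3).
(Y belongs to both groups, but none appear in this sequence.) Total = 0 + 3 = 3.

3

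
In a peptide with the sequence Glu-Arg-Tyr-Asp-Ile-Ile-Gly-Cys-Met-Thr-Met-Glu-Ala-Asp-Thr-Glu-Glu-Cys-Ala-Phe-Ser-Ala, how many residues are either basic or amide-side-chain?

1

Basic: H, K, R. Amide-side-chain: N, Q.
Basic residues here: Arg2 (1).
Amide-side-chain residues here: none (0).
The two groups share no amino acid, so total = 1 + 0 = 1.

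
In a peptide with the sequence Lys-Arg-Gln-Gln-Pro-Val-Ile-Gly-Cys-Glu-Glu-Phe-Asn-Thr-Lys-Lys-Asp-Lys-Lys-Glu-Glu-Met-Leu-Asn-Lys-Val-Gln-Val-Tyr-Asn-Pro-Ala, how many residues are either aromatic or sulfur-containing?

4

Aromatic: F, W, Y. Sulfur-containing: C, M.
Aromatic residues here: Phe12, Tyr29 (2).
Sulfur-containing residues here: Cys9, Met22 (2).
The two groups share no amino acid, so total = 2 + 2 = 4.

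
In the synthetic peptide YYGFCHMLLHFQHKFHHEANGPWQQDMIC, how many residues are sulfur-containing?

4

Cysteine (C, thiol) and methionine (M, thioether) are the two sulfur-containing amino acids.
Matching residues: C5, M7, M27, C29.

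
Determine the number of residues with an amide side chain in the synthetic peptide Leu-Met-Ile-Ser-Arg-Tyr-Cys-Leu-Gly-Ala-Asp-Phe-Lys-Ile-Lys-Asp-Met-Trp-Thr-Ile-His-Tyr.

0

The amide-side-chain residues are Asn (N) and Gln (Q).
None of the 22 residues belong to this group.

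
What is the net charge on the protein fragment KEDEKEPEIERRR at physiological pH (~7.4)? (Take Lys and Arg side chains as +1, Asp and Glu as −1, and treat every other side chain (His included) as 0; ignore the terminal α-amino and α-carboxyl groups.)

-1

Positive (K, R): K1, K5, R11, R12, R13 → +5.
Negative (D, E): E2, D3, E4, E6, E8, E10 → −6.
Net charge = (+5) + (−6) = −1.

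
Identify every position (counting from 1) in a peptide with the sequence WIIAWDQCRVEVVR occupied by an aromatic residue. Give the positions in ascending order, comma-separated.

1, 5

F, W, and Y each carry an aromatic ring on the side chain.
Matching residues: W1, W5.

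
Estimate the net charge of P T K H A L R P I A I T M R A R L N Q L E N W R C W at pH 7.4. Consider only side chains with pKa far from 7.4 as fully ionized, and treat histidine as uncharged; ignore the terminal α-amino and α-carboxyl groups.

Near pH 7.4, K and R contribute +1 each, D and E contribute −1 each, and every other side chain (His included, as stated) is uncharged.
Positive (K, R): K3, R7, R14, R16, R24 → +5.
Negative (D, E): E21 → −1.
Net charge = (+5) + (−1) = +4.

+4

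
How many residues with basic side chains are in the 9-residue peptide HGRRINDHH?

5

K, R, and H are the three residues with basic side chains (ε-amine, guanidinium, and imidazole respectively).
Matching residues: H1, R3, R4, H8, H9.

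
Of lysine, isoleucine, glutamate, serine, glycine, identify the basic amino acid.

lysine

Lysine (K), arginine (R), and histidine (H) have basic, nitrogen-containing side chains.
Of the listed options, only lysine belongs to this group.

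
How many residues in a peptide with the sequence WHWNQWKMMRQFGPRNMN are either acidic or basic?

Acidic: D, E. Basic: H, K, R.
Acidic residues here: none (0).
Basic residues here: H2, K7, R10, R15 (4).
The two groups share no amino acid, so total = 0 + 4 = 4.

4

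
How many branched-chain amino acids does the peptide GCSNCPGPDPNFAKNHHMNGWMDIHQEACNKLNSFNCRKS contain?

The BCAAs are Val, Leu, and Ile — aliphatic side chains with a branch point.
Matching residues: I24, L32.

2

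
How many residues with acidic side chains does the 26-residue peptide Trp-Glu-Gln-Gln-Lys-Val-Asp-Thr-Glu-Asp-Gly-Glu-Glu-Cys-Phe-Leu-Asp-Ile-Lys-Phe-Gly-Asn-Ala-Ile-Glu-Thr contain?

8

Only D (aspartate) and E (glutamate) carry a side-chain carboxylic acid.
Matching residues: Glu2, Asp7, Glu9, Asp10, Glu12, Glu13, Asp17, Glu25.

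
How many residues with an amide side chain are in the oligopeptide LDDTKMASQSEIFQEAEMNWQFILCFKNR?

The amide-side-chain residues are Asn (N) and Gln (Q).
Matching residues: Q9, Q14, N19, Q21, N28.

5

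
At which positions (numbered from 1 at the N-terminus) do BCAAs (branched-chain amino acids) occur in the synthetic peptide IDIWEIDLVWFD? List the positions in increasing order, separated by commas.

V, L, and I make up the branched-chain aliphatic group.
Matching residues: I1, I3, I6, L8, V9.

1, 3, 6, 8, 9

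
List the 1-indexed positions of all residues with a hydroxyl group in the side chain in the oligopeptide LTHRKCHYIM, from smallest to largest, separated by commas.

The –OH-bearing residues are Ser, Thr (aliphatic alcohols), and Tyr (phenol).
Matching residues: T2, Y8.

2, 8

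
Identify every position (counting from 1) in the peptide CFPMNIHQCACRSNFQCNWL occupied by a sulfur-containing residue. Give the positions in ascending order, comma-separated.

Matching residues: C1, M4, C9, C11, C17.

1, 4, 9, 11, 17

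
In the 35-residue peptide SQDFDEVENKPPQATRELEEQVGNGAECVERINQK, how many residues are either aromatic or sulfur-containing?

2

Aromatic: F, W, Y. Sulfur-containing: C, M.
Aromatic residues here: F4 (1).
Sulfur-containing residues here: C28 (1).
The two groups share no amino acid, so total = 1 + 1 = 2.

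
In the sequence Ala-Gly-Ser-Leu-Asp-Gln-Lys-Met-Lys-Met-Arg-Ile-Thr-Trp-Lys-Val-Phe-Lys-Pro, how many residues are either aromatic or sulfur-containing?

4

Aromatic: F, W, Y. Sulfur-containing: C, M.
Aromatic residues here: Trp14, Phe17 (2).
Sulfur-containing residues here: Met8, Met10 (2).
The two groups share no amino acid, so total = 2 + 2 = 4.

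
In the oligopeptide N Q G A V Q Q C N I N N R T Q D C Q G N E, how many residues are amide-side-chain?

10

Only N (asparagine) and Q (glutamine) carry a side-chain carboxamide.
Matching residues: N1, Q2, Q6, Q7, N9, N11, N12, Q15, Q18, N20.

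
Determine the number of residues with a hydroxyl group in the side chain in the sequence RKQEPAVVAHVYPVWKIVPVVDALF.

1

Serine (S), threonine (T), and tyrosine (Y) each carry a hydroxyl group on the side chain.
Matching residues: Y12.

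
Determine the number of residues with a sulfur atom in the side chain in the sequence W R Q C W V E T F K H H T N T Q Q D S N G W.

1

Only Cys (C) and Met (M) have a sulfur atom in the side chain.
Matching residues: C4.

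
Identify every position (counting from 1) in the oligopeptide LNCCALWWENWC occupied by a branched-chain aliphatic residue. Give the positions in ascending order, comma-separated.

1, 6

Valine (V), leucine (L), and isoleucine (I) are the branched-chain amino acids.
Matching residues: L1, L6.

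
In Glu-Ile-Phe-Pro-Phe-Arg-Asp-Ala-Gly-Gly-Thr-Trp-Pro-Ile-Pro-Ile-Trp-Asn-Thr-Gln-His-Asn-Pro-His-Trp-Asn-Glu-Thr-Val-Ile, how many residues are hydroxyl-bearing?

3

The –OH-bearing residues are Ser, Thr (aliphatic alcohols), and Tyr (phenol).
Matching residues: Thr11, Thr19, Thr28.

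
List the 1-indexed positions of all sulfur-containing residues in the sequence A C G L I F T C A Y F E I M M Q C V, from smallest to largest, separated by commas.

The sulfur-bearing residues are cysteine (–SH) and methionine (–S–CH₃).
Matching residues: C2, C8, M14, M15, C17.

2, 8, 14, 15, 17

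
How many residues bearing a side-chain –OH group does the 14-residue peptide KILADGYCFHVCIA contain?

The –OH-bearing residues are Ser, Thr (aliphatic alcohols), and Tyr (phenol).
Matching residues: Y7.

1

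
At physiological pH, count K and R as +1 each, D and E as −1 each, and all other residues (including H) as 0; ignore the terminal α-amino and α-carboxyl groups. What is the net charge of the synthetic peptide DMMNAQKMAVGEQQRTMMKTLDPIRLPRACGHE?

Positive (K, R): K7, R15, K19, R25, R28 → +5.
Negative (D, E): D1, E12, D22, E33 → −4.
Net charge = (+5) + (−4) = +1.

+1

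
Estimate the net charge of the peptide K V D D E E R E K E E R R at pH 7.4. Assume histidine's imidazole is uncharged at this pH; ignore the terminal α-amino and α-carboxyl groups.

-2

At pH ~7.4 the Lys and Arg side chains are protonated (+1), the Asp and Glu side chains are deprotonated (−1), and with His taken as neutral all other side chains carry no charge.
Positive (K, R): K1, R7, K9, R12, R13 → +5.
Negative (D, E): D3, D4, E5, E6, E8, E10, E11 → −7.
Net charge = (+5) + (−7) = −2.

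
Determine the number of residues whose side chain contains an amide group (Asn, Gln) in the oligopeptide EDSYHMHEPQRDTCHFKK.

1

Matching residues: Q10.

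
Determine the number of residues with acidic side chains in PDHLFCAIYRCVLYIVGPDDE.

4

Only D (aspartate) and E (glutamate) carry a side-chain carboxylic acid.
Matching residues: D2, D19, D20, E21.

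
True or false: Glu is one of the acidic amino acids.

True

Only D (aspartate) and E (glutamate) carry a side-chain carboxylic acid.
Glutamate is in this group.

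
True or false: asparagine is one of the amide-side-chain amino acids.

The amide-side-chain residues are Asn (N) and Gln (Q).
Asparagine is in this group.

True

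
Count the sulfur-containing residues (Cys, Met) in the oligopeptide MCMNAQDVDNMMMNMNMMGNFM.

10

Matching residues: M1, C2, M3, M11, M12, M13, M15, M17, M18, M22.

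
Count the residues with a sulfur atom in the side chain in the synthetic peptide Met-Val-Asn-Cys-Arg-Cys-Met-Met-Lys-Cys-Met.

The sulfur-bearing residues are cysteine (–SH) and methionine (–S–CH₃).
Matching residues: Met1, Cys4, Cys6, Met7, Met8, Cys10, Met11.

7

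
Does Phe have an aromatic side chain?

The aromatic amino acids are Phe (F, benzyl), Trp (W, indole), and Tyr (Y, phenol).
Phenylalanine is in this group.

Yes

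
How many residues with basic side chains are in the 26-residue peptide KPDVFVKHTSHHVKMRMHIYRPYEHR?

11

The basic amino acids are Lys (K), Arg (R), and His (H).
Matching residues: K1, K7, H8, H11, H12, K14, R16, H18, R21, H25, R26.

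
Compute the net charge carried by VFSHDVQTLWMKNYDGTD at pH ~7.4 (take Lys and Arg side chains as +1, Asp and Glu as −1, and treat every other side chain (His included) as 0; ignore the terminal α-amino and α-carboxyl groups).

Positive (K, R): K12 → +1.
Negative (D, E): D5, D15, D18 → −3.
Net charge = (+1) + (−3) = −2.

-2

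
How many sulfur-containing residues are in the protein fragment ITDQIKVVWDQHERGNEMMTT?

The sulfur-bearing residues are cysteine (–SH) and methionine (–S–CH₃).
Matching residues: M18, M19.

2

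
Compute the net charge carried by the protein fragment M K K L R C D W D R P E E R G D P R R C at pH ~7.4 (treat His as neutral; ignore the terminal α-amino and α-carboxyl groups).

At pH ~7.4 the Lys and Arg side chains are protonated (+1), the Asp and Glu side chains are deprotonated (−1), and with His taken as neutral all other side chains carry no charge.
Positive (K, R): K2, K3, R5, R10, R14, R18, R19 → +7.
Negative (D, E): D7, D9, E12, E13, D16 → −5.
Net charge = (+7) + (−5) = +2.

+2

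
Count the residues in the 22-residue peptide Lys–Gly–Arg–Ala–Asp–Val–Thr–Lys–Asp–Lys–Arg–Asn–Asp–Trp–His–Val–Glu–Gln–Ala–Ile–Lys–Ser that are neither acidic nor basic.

11

Acidic: D, E. Basic: K, R, H. All other residues are neither.
Matching residues: Gly2, Ala4, Val6, Thr7, Asn12, Trp14, Val16, Gln18, Ala19, Ile20, Ser22.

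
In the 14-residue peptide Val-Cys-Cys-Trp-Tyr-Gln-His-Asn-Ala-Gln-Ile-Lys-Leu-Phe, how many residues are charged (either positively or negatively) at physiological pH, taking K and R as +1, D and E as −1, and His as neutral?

1

Charged side chains at pH ~7.4: K, R (positive); D, E (negative).
Matching residues: Lys12.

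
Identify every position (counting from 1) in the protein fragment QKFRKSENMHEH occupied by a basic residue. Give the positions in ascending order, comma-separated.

2, 4, 5, 10, 12

Matching residues: K2, R4, K5, H10, H12.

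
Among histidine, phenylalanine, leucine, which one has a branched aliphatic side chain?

leucine

The BCAAs are Val, Leu, and Ile — aliphatic side chains with a branch point.
Of the listed options, only leucine belongs to this group.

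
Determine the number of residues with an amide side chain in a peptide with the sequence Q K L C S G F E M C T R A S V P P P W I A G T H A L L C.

1

The amide-side-chain residues are Asn (N) and Gln (Q).
Matching residues: Q1.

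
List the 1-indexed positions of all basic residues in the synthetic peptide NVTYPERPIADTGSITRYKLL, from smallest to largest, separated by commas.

Lysine (K), arginine (R), and histidine (H) have basic, nitrogen-containing side chains.
Matching residues: R7, R17, K19.

7, 17, 19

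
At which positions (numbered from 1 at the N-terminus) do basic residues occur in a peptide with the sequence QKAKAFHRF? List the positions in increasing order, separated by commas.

2, 4, 7, 8

Lysine (K), arginine (R), and histidine (H) have basic, nitrogen-containing side chains.
Matching residues: K2, K4, H7, R8.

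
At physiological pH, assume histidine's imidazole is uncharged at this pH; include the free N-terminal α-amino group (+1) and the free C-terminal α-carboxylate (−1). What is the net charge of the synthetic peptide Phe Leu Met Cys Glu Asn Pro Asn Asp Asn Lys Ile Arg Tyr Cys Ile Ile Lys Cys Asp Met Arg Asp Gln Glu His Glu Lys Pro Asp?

The side chains ionized at physiological pH are Lys/Arg (+1) and Asp/Glu (−1); with His treated as neutral, nothing else contributes.
Positive (K, R): Lys11, Arg13, Lys18, Arg22, Lys28 → +5.
Negative (D, E): Glu5, Asp9, Asp20, Asp23, Glu25, Glu27, Asp30 → −7.
The N-terminus (+1) and C-terminus (−1) cancel.
Net charge = (+5) + (−7) = −2.

-2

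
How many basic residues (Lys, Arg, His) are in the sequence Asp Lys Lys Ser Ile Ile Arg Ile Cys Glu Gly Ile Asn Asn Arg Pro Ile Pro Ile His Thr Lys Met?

Matching residues: Lys2, Lys3, Arg7, Arg15, His20, Lys22.

6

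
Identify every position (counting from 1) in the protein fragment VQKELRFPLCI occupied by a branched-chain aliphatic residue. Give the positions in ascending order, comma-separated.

1, 5, 9, 11

The BCAAs are Val, Leu, and Ile — aliphatic side chains with a branch point.
Matching residues: V1, L5, L9, I11.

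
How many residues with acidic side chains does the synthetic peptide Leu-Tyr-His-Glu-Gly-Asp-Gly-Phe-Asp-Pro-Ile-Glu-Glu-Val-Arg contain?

Aspartate (D) and glutamate (E) have carboxylic-acid side chains and are the acidic amino acids.
Matching residues: Glu4, Asp6, Asp9, Glu12, Glu13.

5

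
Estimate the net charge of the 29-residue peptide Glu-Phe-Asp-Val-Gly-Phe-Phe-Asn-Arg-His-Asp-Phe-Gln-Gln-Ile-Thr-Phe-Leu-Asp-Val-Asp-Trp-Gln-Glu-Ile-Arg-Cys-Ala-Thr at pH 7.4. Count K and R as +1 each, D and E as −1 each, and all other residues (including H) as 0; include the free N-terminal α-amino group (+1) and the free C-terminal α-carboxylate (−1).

-4

Positive (K, R): Arg9, Arg26 → +2.
Negative (D, E): Glu1, Asp3, Asp11, Asp19, Asp21, Glu24 → −6.
The N-terminus (+1) and C-terminus (−1) cancel.
Net charge = (+2) + (−6) = −4.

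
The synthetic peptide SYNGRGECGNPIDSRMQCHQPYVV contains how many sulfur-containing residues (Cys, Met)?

3

Matching residues: C8, M16, C18.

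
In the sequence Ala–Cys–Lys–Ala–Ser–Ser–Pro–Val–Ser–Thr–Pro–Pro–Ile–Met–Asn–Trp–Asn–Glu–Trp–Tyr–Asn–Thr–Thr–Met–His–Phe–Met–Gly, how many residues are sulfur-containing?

4

Cysteine (C, thiol) and methionine (M, thioether) are the two sulfur-containing amino acids.
Matching residues: Cys2, Met14, Met24, Met27.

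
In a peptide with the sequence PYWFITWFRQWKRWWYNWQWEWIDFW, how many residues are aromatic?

F, W, and Y each carry an aromatic ring on the side chain.
Matching residues: Y2, W3, F4, W7, F8, W11, W14, W15, Y16, W18, W20, W22, F25, W26.

14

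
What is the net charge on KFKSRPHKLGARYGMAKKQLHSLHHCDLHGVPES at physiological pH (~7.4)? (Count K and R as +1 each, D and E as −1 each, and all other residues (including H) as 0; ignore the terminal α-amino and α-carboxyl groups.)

+5

Positive (K, R): K1, K3, R5, K8, R12, K17, K18 → +7.
Negative (D, E): D27, E33 → −2.
Net charge = (+7) + (−2) = +5.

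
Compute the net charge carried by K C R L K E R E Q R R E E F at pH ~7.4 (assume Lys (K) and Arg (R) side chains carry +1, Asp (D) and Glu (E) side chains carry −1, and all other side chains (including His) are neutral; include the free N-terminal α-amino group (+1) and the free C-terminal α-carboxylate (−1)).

+2

Positive (K, R): K1, R3, K5, R7, R10, R11 → +6.
Negative (D, E): E6, E8, E12, E13 → −4.
The N-terminus (+1) and C-terminus (−1) cancel.
Net charge = (+6) + (−4) = +2.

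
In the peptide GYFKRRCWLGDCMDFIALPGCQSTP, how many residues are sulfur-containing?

4

Cysteine (C, thiol) and methionine (M, thioether) are the two sulfur-containing amino acids.
Matching residues: C7, C12, M13, C21.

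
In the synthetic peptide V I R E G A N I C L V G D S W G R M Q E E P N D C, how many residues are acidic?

5

Aspartate (D) and glutamate (E) have carboxylic-acid side chains and are the acidic amino acids.
Matching residues: E4, D13, E20, E21, D24.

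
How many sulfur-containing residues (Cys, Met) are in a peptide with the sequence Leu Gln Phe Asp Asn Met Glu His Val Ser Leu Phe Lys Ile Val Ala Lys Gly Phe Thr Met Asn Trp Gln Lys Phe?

Matching residues: Met6, Met21.

2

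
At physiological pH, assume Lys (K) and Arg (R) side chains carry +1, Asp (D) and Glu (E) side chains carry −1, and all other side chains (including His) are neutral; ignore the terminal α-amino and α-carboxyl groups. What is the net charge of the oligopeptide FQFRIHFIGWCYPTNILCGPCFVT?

+1

Positive (K, R): R4 → +1.
Negative (D, E): none → −0.
Net charge = (+1) + (−0) = +1.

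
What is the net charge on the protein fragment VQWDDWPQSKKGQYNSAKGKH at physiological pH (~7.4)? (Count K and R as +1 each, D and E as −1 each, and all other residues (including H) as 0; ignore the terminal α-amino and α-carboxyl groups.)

Positive (K, R): K10, K11, K18, K20 → +4.
Negative (D, E): D4, D5 → −2.
Net charge = (+4) + (−2) = +2.

+2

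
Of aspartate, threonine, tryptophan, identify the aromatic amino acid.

tryptophan

F, W, and Y each carry an aromatic ring on the side chain.
Of the listed options, only tryptophan belongs to this group.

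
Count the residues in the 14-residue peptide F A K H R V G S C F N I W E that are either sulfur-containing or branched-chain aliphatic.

3

Sulfur-containing: C, M. Branched-chain aliphatic: I, L, V.
Sulfur-containing residues here: C9 (1).
Branched-chain aliphatic residues here: V6, I12 (2).
The two groups share no amino acid, so total = 1 + 2 = 3.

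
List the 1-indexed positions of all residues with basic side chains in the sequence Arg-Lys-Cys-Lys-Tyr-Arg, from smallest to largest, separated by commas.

1, 2, 4, 6

K, R, and H are the three residues with basic side chains (ε-amine, guanidinium, and imidazole respectively).
Matching residues: Arg1, Lys2, Lys4, Arg6.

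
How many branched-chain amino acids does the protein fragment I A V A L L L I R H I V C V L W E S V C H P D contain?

The BCAAs are Val, Leu, and Ile — aliphatic side chains with a branch point.
Matching residues: I1, V3, L5, L6, L7, I8, I11, V12, V14, L15, V19.

11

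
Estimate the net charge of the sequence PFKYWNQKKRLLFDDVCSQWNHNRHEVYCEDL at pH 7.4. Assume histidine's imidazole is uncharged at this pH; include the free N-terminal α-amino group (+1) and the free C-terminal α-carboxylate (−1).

At pH ~7.4 the Lys and Arg side chains are protonated (+1), the Asp and Glu side chains are deprotonated (−1), and with His taken as neutral all other side chains carry no charge.
Positive (K, R): K3, K8, K9, R10, R24 → +5.
Negative (D, E): D14, D15, E26, E30, D31 → −5.
The N-terminus (+1) and C-terminus (−1) cancel.
Net charge = (+5) + (−5) = 0.

0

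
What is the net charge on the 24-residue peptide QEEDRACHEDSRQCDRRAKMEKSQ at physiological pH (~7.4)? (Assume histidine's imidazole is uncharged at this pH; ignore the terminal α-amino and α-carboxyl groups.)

-1

The side chains ionized at physiological pH are Lys/Arg (+1) and Asp/Glu (−1); with His treated as neutral, nothing else contributes.
Positive (K, R): R5, R12, R16, R17, K19, K22 → +6.
Negative (D, E): E2, E3, D4, E9, D10, D15, E21 → −7.
Net charge = (+6) + (−7) = −1.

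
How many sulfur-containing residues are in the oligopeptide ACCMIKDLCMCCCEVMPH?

Cysteine (C, thiol) and methionine (M, thioether) are the two sulfur-containing amino acids.
Matching residues: C2, C3, M4, C9, M10, C11, C12, C13, M16.

9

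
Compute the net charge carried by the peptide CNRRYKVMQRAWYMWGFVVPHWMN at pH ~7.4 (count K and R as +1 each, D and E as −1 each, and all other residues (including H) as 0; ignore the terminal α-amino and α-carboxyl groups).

Positive (K, R): R3, R4, K6, R10 → +4.
Negative (D, E): none → −0.
Net charge = (+4) + (−0) = +4.

+4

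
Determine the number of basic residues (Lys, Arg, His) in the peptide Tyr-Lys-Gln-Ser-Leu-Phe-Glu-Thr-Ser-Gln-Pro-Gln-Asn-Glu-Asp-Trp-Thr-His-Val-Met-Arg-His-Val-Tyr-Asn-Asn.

Matching residues: Lys2, His18, Arg21, His22.

4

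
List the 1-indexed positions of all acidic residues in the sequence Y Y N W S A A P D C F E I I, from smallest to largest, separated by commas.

Aspartate (D) and glutamate (E) have carboxylic-acid side chains and are the acidic amino acids.
Matching residues: D9, E12.

9, 12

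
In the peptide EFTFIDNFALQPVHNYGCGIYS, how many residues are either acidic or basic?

3

Acidic: D, E. Basic: H, K, R.
Acidic residues here: E1, D6 (2).
Basic residues here: H14 (1).
The two groups share no amino acid, so total = 2 + 1 = 3.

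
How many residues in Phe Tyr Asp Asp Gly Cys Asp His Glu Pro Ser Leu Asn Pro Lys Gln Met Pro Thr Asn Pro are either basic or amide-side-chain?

Basic: H, K, R. Amide-side-chain: N, Q.
Basic residues here: His8, Lys15 (2).
Amide-side-chain residues here: Asn13, Gln16, Asn20 (3).
The two groups share no amino acid, so total = 2 + 3 = 5.

5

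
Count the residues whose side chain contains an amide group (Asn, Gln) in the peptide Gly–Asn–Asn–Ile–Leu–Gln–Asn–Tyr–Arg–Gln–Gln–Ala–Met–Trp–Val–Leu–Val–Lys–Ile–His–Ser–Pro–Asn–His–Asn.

Matching residues: Asn2, Asn3, Gln6, Asn7, Gln10, Gln11, Asn23, Asn25.

8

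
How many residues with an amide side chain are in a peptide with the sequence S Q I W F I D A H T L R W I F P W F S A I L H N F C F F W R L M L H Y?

Only N (asparagine) and Q (glutamine) carry a side-chain carboxamide.
Matching residues: Q2, N24.

2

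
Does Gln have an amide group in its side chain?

Yes

Only N (asparagine) and Q (glutamine) carry a side-chain carboxamide.
Glutamine is in this group.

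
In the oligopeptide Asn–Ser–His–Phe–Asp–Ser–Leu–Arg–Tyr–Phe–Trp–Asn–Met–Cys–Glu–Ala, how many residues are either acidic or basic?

Acidic: D, E. Basic: H, K, R.
Acidic residues here: Asp5, Glu15 (2).
Basic residues here: His3, Arg8 (2).
The two groups share no amino acid, so total = 2 + 2 = 4.

4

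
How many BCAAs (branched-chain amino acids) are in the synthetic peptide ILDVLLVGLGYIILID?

Valine (V), leucine (L), and isoleucine (I) are the branched-chain amino acids.
Matching residues: I1, L2, V4, L5, L6, V7, L9, I12, I13, L14, I15.

11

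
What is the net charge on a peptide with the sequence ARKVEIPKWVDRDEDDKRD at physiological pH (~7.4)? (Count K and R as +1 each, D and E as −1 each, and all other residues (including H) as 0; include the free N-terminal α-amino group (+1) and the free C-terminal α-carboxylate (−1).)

Positive (K, R): R2, K3, K8, R12, K17, R18 → +6.
Negative (D, E): E5, D11, D13, E14, D15, D16, D19 → −7.
The N-terminus (+1) and C-terminus (−1) cancel.
Net charge = (+6) + (−7) = −1.

-1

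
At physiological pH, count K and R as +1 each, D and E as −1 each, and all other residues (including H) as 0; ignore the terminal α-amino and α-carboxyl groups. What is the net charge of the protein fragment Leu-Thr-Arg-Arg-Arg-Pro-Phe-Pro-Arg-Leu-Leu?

Positive (K, R): Arg3, Arg4, Arg5, Arg9 → +4.
Negative (D, E): none → −0.
Net charge = (+4) + (−0) = +4.

+4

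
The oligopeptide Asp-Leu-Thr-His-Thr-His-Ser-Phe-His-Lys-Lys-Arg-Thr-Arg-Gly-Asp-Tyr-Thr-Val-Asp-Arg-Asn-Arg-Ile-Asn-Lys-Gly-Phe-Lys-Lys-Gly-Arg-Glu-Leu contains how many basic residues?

Lysine (K), arginine (R), and histidine (H) have basic, nitrogen-containing side chains.
Matching residues: His4, His6, His9, Lys10, Lys11, Arg12, Arg14, Arg21, Arg23, Lys26, Lys29, Lys30, Arg32.

13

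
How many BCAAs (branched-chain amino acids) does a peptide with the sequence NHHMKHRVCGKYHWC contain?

The BCAAs are Val, Leu, and Ile — aliphatic side chains with a branch point.
Matching residues: V8.

1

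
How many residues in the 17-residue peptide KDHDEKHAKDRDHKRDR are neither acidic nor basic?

1

Acidic: D, E. Basic: K, R, H. All other residues are neither.
Matching residues: A8.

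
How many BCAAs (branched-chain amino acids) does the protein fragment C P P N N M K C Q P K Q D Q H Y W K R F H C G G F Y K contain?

Valine (V), leucine (L), and isoleucine (I) are the branched-chain amino acids.
None of the 27 residues belong to this group.

0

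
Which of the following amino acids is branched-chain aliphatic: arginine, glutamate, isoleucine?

The BCAAs are Val, Leu, and Ile — aliphatic side chains with a branch point.
Of the listed options, only isoleucine belongs to this group.

isoleucine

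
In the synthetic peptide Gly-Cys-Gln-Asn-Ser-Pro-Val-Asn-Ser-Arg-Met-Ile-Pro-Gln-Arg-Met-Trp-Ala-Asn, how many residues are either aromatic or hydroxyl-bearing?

3

Aromatic: F, W, Y. Hydroxyl-bearing: S, T, Y.
Aromatic residues here: Trp17 (1).
Hydroxyl-bearing residues here: Ser5, Ser9 (2).
(Y belongs to both groups, but none appear in this sequence.) Total = 1 + 2 = 3.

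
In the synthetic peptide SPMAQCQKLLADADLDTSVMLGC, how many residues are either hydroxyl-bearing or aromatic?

Hydroxyl-bearing: S, T, Y. Aromatic: F, W, Y.
Hydroxyl-bearing residues here: S1, T17, S18 (3).
Aromatic residues here: none (0).
(Y belongs to both groups, but none appear in this sequence.) Total = 3 + 0 = 3.

3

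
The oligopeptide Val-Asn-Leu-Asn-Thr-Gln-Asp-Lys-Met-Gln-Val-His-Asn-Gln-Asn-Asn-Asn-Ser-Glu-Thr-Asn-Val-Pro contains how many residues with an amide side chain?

10

The amide-side-chain residues are Asn (N) and Gln (Q).
Matching residues: Asn2, Asn4, Gln6, Gln10, Asn13, Gln14, Asn15, Asn16, Asn17, Asn21.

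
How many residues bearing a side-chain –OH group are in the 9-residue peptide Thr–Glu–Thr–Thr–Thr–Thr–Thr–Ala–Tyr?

7

S, T, and Y are the three residues with a side-chain hydroxyl.
Matching residues: Thr1, Thr3, Thr4, Thr5, Thr6, Thr7, Tyr9.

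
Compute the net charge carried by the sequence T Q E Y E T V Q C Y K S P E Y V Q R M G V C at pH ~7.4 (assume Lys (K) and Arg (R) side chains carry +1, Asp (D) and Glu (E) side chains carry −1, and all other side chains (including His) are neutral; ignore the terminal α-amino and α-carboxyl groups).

Positive (K, R): K11, R18 → +2.
Negative (D, E): E3, E5, E14 → −3.
Net charge = (+2) + (−3) = −1.

-1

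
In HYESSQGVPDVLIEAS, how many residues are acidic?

The acidic residues are Asp (D) and Glu (E), whose side chains end in a carboxylate group.
Matching residues: E3, D10, E14.

3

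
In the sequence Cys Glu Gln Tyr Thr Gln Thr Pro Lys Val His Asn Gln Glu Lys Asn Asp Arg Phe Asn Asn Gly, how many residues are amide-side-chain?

Only N (asparagine) and Q (glutamine) carry a side-chain carboxamide.
Matching residues: Gln3, Gln6, Asn12, Gln13, Asn16, Asn20, Asn21.

7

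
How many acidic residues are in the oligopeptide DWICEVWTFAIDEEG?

Only D (aspartate) and E (glutamate) carry a side-chain carboxylic acid.
Matching residues: D1, E5, D12, E13, E14.

5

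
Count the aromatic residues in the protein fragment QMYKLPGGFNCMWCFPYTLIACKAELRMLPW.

F, W, and Y each carry an aromatic ring on the side chain.
Matching residues: Y3, F9, W13, F15, Y17, W31.

6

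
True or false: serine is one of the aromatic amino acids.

Phenylalanine (F), tryptophan (W), and tyrosine (Y) have aromatic ring side chains.
Serine is not in this group.

False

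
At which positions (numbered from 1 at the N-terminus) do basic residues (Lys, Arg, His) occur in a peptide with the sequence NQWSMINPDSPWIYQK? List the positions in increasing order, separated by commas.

16

Matching residues: K16.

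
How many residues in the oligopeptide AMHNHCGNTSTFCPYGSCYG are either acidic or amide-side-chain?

Acidic: D, E. Amide-side-chain: N, Q.
Acidic residues here: none (0).
Amide-side-chain residues here: N4, N8 (2).
The two groups share no amino acid, so total = 0 + 2 = 2.

2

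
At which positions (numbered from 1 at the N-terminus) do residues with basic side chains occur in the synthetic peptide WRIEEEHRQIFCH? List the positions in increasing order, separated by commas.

Lysine (K), arginine (R), and histidine (H) have basic, nitrogen-containing side chains.
Matching residues: R2, H7, R8, H13.

2, 7, 8, 13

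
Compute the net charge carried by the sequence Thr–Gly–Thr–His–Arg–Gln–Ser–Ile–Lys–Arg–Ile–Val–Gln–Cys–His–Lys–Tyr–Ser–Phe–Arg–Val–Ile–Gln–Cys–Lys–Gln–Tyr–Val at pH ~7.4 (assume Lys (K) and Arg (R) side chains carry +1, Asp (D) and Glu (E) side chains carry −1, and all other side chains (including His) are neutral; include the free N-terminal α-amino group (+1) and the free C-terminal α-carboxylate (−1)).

+6

Positive (K, R): Arg5, Lys9, Arg10, Lys16, Arg20, Lys25 → +6.
Negative (D, E): none → −0.
The N-terminus (+1) and C-terminus (−1) cancel.
Net charge = (+6) + (−0) = +6.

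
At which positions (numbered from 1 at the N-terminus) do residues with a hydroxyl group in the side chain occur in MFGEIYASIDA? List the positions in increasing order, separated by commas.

S, T, and Y are the three residues with a side-chain hydroxyl.
Matching residues: Y6, S8.

6, 8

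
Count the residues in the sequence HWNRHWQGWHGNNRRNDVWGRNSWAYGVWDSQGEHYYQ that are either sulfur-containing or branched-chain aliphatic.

2

Sulfur-containing: C, M. Branched-chain aliphatic: I, L, V.
Sulfur-containing residues here: none (0).
Branched-chain aliphatic residues here: V18, V28 (2).
The two groups share no amino acid, so total = 0 + 2 = 2.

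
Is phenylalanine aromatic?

Yes

Phenylalanine (F), tryptophan (W), and tyrosine (Y) have aromatic ring side chains.
Phenylalanine is in this group.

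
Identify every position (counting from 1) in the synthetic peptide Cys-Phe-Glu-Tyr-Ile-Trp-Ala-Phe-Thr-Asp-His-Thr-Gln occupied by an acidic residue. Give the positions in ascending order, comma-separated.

Matching residues: Glu3, Asp10.

3, 10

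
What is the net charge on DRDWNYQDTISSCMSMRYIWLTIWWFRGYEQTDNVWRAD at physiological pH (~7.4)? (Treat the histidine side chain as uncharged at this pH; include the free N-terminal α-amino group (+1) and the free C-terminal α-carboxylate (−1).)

-2

Near pH 7.4, K and R contribute +1 each, D and E contribute −1 each, and every other side chain (His included, as stated) is uncharged.
Positive (K, R): R2, R17, R27, R37 → +4.
Negative (D, E): D1, D3, D8, E30, D33, D39 → −6.
The N-terminus (+1) and C-terminus (−1) cancel.
Net charge = (+4) + (−6) = −2.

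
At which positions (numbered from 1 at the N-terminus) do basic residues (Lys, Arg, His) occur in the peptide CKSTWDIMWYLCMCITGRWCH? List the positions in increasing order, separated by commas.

2, 18, 21

Matching residues: K2, R18, H21.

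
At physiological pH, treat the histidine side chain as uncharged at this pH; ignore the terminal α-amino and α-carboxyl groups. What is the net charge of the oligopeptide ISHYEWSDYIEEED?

-6

At pH ~7.4 the Lys and Arg side chains are protonated (+1), the Asp and Glu side chains are deprotonated (−1), and with His taken as neutral all other side chains carry no charge.
Positive (K, R): none → +0.
Negative (D, E): E5, D8, E11, E12, E13, D14 → −6.
Net charge = (+0) + (−6) = −6.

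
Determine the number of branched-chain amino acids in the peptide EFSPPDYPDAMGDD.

V, L, and I make up the branched-chain aliphatic group.
None of the 14 residues belong to this group.

0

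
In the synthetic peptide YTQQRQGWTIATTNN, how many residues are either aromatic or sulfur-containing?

Aromatic: F, W, Y. Sulfur-containing: C, M.
Aromatic residues here: Y1, W8 (2).
Sulfur-containing residues here: none (0).
The two groups share no amino acid, so total = 2 + 0 = 2.

2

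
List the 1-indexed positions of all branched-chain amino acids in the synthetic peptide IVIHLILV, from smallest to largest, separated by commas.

The BCAAs are Val, Leu, and Ile — aliphatic side chains with a branch point.
Matching residues: I1, V2, I3, L5, I6, L7, V8.

1, 2, 3, 5, 6, 7, 8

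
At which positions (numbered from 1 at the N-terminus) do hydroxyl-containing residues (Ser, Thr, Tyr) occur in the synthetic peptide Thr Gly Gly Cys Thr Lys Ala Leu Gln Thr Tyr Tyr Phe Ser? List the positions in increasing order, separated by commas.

1, 5, 10, 11, 12, 14

Matching residues: Thr1, Thr5, Thr10, Tyr11, Tyr12, Ser14.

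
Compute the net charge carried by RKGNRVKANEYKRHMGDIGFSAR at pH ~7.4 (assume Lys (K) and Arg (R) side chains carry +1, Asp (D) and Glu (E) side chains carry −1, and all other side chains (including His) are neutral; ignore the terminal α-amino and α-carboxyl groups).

Positive (K, R): R1, K2, R5, K7, K12, R13, R23 → +7.
Negative (D, E): E10, D17 → −2.
Net charge = (+7) + (−2) = +5.

+5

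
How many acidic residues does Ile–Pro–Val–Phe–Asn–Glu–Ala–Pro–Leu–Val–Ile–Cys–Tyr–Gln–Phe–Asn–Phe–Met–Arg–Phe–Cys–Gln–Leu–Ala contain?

Aspartate (D) and glutamate (E) have carboxylic-acid side chains and are the acidic amino acids.
Matching residues: Glu6.

1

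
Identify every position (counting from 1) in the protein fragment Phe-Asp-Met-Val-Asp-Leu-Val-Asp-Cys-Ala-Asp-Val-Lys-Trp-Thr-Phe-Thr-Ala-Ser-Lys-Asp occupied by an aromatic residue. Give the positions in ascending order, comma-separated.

F, W, and Y each carry an aromatic ring on the side chain.
Matching residues: Phe1, Trp14, Phe16.

1, 14, 16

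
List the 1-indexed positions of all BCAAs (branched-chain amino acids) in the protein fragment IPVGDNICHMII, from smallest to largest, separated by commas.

1, 3, 7, 11, 12

The BCAAs are Val, Leu, and Ile — aliphatic side chains with a branch point.
Matching residues: I1, V3, I7, I11, I12.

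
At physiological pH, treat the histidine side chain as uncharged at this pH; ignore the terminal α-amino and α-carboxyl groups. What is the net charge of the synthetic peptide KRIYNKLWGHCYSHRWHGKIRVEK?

At pH ~7.4 the Lys and Arg side chains are protonated (+1), the Asp and Glu side chains are deprotonated (−1), and with His taken as neutral all other side chains carry no charge.
Positive (K, R): K1, R2, K6, R15, K19, R21, K24 → +7.
Negative (D, E): E23 → −1.
Net charge = (+7) + (−1) = +6.

+6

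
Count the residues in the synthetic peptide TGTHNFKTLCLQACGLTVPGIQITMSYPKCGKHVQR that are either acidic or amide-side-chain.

4

Acidic: D, E. Amide-side-chain: N, Q.
Acidic residues here: none (0).
Amide-side-chain residues here: N5, Q12, Q22, Q35 (4).
The two groups share no amino acid, so total = 0 + 4 = 4.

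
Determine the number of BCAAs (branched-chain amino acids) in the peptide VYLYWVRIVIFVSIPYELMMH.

9

The BCAAs are Val, Leu, and Ile — aliphatic side chains with a branch point.
Matching residues: V1, L3, V6, I8, V9, I10, V12, I14, L18.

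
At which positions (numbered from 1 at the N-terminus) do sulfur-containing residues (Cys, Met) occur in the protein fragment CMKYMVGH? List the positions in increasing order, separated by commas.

1, 2, 5

Matching residues: C1, M2, M5.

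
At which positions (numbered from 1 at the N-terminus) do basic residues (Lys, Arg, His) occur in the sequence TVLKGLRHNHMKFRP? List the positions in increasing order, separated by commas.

4, 7, 8, 10, 12, 14

Matching residues: K4, R7, H8, H10, K12, R14.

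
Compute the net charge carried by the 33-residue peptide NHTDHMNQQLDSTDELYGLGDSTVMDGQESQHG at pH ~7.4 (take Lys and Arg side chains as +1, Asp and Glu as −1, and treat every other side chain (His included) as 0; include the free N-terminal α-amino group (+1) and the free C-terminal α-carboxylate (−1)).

-7

Positive (K, R): none → +0.
Negative (D, E): D4, D11, D14, E15, D21, D26, E29 → −7.
The N-terminus (+1) and C-terminus (−1) cancel.
Net charge = (+0) + (−7) = −7.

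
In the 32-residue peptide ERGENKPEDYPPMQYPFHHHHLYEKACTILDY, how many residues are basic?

The basic amino acids are Lys (K), Arg (R), and His (H).
Matching residues: R2, K6, H18, H19, H20, H21, K25.

7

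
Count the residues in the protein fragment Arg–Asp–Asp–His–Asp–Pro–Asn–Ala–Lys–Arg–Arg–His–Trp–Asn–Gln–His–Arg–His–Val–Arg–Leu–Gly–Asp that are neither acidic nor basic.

Acidic: D, E. Basic: K, R, H. All other residues are neither.
Matching residues: Pro6, Asn7, Ala8, Trp13, Asn14, Gln15, Val19, Leu21, Gly22.

9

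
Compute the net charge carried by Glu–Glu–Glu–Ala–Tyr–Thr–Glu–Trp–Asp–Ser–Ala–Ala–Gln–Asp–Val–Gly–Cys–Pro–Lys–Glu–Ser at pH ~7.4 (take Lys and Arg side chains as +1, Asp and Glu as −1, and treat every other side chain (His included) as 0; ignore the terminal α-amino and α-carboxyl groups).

-6

Positive (K, R): Lys19 → +1.
Negative (D, E): Glu1, Glu2, Glu3, Glu7, Asp9, Asp14, Glu20 → −7.
Net charge = (+1) + (−7) = −6.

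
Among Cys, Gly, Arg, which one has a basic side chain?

Arg

The basic amino acids are Lys (K), Arg (R), and His (H).
Of the listed options, only Arg belongs to this group.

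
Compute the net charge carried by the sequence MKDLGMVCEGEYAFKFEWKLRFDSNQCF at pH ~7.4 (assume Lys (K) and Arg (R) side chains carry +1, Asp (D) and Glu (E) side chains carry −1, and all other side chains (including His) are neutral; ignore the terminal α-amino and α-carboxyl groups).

-1

Positive (K, R): K2, K15, K19, R21 → +4.
Negative (D, E): D3, E9, E11, E17, D23 → −5.
Net charge = (+4) + (−5) = −1.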